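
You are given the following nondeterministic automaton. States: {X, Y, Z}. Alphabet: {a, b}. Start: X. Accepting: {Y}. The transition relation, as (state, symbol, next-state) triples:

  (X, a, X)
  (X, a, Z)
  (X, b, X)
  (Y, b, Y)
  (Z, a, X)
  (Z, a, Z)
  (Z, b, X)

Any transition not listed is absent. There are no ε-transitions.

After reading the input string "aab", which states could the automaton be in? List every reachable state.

{X}

Start in {X}.
Read 'a': X→{X, Z}; now {X, Z}.
Read 'a': X→{X, Z}, Z→{X, Z}; now {X, Z}.
Read 'b': X→{X}, Z→{X}; now {X}.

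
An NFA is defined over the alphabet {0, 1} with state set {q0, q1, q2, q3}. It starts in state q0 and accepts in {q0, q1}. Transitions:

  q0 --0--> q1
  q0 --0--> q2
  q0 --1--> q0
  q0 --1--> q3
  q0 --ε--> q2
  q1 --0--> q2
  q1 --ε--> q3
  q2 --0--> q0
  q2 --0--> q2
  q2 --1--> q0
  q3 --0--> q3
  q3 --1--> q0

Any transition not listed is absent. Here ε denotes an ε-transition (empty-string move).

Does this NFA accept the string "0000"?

Yes

Start: ε-closure({q0}) = {q0, q2}.
Read '0': q0→{q1, q2}, q2→{q0, q2}; union {q0, q1, q2}; ε-closure = {q0, q1, q2, q3}.
Read '0': q0→{q1, q2}, q1→{q2}, q2→{q0, q2}, q3→{q3}; now {q0, q1, q2, q3}.
Read '0': q0→{q1, q2}, q1→{q2}, q2→{q0, q2}, q3→{q3}; now {q0, q1, q2, q3}.
Read '0': q0→{q1, q2}, q1→{q2}, q2→{q0, q2}, q3→{q3}; now {q0, q1, q2, q3}.
The final set {q0, q1, q2, q3} contains the accepting states q0, q1.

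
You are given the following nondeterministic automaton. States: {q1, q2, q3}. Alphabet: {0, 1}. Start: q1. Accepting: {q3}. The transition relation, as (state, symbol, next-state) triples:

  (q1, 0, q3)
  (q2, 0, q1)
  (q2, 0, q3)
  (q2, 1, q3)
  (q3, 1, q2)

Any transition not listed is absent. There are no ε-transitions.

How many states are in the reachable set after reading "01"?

Start in {q1}.
Read '0': q1→{q3}; now {q3}.
Read '1': q3→{q2}; now {q2}.
That set has 1 state.

1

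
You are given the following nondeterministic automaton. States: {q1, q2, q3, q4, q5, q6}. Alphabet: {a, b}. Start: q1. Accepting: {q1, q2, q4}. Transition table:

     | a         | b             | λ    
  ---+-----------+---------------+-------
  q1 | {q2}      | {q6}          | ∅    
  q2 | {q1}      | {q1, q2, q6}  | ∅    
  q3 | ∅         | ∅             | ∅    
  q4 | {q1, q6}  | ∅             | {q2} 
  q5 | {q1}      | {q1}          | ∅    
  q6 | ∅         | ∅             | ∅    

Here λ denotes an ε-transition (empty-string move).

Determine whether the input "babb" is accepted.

Start in {q1}.
Read 'b': q1→{q6}; now {q6}.
Read 'a': q6→∅; now ∅.
The set is empty and remains empty for the remaining 2 symbols.
The final set ∅ contains no accepting state.

No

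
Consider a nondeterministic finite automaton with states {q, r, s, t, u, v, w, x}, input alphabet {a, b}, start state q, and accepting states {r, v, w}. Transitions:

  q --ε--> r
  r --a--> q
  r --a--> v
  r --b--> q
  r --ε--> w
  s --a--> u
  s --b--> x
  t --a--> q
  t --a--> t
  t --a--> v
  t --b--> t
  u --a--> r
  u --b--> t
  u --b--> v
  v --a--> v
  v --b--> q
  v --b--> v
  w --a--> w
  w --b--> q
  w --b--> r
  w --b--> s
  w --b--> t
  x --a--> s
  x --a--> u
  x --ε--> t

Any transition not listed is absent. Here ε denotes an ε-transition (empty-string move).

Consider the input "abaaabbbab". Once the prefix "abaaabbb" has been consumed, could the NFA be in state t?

Yes

Start: ε-closure({q}) = {q, r, w}.
Read 'a': q→∅, r→{q, v}, w→{w}; union {q, v, w}; ε-closure = {q, r, v, w}.
Read 'b': q→∅, r→{q}, v→{q, v}, w→{q, r, s, t}; union {q, r, s, t, v}; ε-closure = {q, r, s, t, v, w}.
Read 'a': q→∅, r→{q, v}, s→{u}, t→{q, t, v}, v→{v}, w→{w}; union {q, t, u, v, w}; ε-closure = {q, r, t, u, v, w}.
Read 'a': q→∅, r→{q, v}, t→{q, t, v}, u→{r}, v→{v}, w→{w}; now {q, r, t, v, w}.
Read 'a': q→∅, r→{q, v}, t→{q, t, v}, v→{v}, w→{w}; union {q, t, v, w}; ε-closure = {q, r, t, v, w}.
Read 'b': q→∅, r→{q}, t→{t}, v→{q, v}, w→{q, r, s, t}; union {q, r, s, t, v}; ε-closure = {q, r, s, t, v, w}.
Read 'b': q→∅, r→{q}, s→{x}, t→{t}, v→{q, v}, w→{q, r, s, t}; union {q, r, s, t, v, x}; ε-closure = {q, r, s, t, v, w, x}.
Read 'b': q→∅, r→{q}, s→{x}, t→{t}, v→{q, v}, w→{q, r, s, t}, x→∅; union {q, r, s, t, v, x}; ε-closure = {q, r, s, t, v, w, x}.
State t is in {q, r, s, t, v, w, x}.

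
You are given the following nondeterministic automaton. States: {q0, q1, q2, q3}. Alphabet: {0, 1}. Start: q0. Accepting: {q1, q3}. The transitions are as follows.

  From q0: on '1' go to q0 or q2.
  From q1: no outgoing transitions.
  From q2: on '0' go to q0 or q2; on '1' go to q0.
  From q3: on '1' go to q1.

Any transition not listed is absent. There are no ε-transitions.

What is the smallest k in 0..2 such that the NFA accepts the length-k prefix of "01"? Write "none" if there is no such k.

Start in {q0}.
Read '0': {q0} → ∅.
The set is empty and remains empty for the remaining 1 symbol.
No reachable set along the way intersects F.

none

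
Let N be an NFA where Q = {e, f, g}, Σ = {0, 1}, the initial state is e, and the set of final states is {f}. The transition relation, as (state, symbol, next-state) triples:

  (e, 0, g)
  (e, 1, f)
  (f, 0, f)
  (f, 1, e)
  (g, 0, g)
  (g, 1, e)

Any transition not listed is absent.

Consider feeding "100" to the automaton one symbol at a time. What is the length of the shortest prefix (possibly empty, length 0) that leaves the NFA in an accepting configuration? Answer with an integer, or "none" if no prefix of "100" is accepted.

1

Start in {e}.
Read '1': e→{f}; now {f}.
None of the earlier sets intersect F, but {f} does.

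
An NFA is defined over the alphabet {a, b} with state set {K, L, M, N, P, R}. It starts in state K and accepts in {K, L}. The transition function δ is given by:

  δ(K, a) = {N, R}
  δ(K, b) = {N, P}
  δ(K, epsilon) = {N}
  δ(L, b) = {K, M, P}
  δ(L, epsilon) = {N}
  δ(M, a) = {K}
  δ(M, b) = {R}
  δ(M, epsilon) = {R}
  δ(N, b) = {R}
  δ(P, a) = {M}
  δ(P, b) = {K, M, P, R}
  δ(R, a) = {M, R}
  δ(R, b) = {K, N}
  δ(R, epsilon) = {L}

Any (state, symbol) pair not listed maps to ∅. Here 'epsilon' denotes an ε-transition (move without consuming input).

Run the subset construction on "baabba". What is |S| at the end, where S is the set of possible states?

Start: ε-closure({K}) = {K, N}.
Read 'b': K→{N, P}, N→{R}; union {N, P, R}; ε-closure = {L, N, P, R}.
Read 'a': L→∅, N→∅, P→{M}, R→{M, R}; union {M, R}; ε-closure = {L, M, N, R}.
Read 'a': L→∅, M→{K}, N→∅, R→{M, R}; union {K, M, R}; ε-closure = {K, L, M, N, R}.
Read 'b': K→{N, P}, L→{K, M, P}, M→{R}, N→{R}, R→{K, N}; union {K, M, N, P, R}; ε-closure = {K, L, M, N, P, R}.
Read 'b': K→{N, P}, L→{K, M, P}, M→{R}, N→{R}, P→{K, M, P, R}, R→{K, N}; union {K, M, N, P, R}; ε-closure = {K, L, M, N, P, R}.
Read 'a': K→{N, R}, L→∅, M→{K}, N→∅, P→{M}, R→{M, R}; union {K, M, N, R}; ε-closure = {K, L, M, N, R}.
That set has 5 states.

5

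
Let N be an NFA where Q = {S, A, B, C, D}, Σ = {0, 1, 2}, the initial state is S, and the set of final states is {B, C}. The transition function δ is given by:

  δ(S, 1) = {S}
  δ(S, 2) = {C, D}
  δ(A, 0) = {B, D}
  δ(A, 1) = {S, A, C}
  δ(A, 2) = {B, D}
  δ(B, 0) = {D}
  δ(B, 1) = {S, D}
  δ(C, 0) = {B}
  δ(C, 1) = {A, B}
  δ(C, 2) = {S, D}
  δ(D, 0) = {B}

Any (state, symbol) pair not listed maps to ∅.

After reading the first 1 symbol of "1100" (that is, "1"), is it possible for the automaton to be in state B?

No

Start in {S}.
Read '1': S→{S}; now {S}.
State B is not in {S}.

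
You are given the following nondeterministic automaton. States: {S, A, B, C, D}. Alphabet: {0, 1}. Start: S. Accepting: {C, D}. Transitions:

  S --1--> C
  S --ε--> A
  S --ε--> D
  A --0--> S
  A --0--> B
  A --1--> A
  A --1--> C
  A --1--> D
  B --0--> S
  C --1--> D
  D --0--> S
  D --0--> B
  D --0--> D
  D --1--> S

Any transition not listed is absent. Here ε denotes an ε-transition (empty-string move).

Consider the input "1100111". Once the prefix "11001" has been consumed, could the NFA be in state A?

Start: ε-closure({S}) = {S, A, D}.
Read '1': {S, A, D} → {S, A, C, D}.
Read '1': {S, A, C, D} → {S, A, C, D}.
Read '0': {S, A, C, D} → {S, A, B, D}.
Read '0': {S, A, B, D} → {S, A, B, D}.
Read '1': {S, A, B, D} → {S, A, C, D}.
State A is in {S, A, C, D}.

Yes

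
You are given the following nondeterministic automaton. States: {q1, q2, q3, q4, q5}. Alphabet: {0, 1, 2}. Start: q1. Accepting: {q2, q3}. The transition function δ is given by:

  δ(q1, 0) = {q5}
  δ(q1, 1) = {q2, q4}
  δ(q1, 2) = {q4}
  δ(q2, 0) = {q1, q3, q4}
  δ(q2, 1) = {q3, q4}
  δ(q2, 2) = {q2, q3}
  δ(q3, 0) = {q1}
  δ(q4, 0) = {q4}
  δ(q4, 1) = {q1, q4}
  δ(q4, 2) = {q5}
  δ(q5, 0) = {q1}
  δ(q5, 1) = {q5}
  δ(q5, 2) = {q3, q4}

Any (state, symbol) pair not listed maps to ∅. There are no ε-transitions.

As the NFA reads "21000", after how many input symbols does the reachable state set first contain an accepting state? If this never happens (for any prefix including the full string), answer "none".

Start in {q1}.
Read '2': q1→{q4}; now {q4}.
Read '1': q4→{q1, q4}; now {q1, q4}.
Read '0': q1→{q5}, q4→{q4}; now {q4, q5}.
Read '0': q4→{q4}, q5→{q1}; now {q1, q4}.
Read '0': q1→{q5}, q4→{q4}; now {q4, q5}.
No reachable set along the way intersects F.

none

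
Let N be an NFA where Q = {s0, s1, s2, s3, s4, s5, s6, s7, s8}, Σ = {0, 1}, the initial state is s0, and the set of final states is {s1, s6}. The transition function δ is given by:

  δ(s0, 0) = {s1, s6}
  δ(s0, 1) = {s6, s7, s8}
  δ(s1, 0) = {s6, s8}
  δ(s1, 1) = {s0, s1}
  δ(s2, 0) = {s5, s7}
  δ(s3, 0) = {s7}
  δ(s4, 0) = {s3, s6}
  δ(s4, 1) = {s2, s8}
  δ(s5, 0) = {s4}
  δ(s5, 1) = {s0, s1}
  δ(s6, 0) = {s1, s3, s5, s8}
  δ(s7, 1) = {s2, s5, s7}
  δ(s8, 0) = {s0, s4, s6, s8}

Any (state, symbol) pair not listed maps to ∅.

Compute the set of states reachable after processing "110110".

Start in {s0}.
Read '1': s0→{s6, s7, s8}; now {s6, s7, s8}.
Read '1': s6→∅, s7→{s2, s5, s7}, s8→∅; now {s2, s5, s7}.
Read '0': s2→{s5, s7}, s5→{s4}, s7→∅; now {s4, s5, s7}.
Read '1': s4→{s2, s8}, s5→{s0, s1}, s7→{s2, s5, s7}; now {s0, s1, s2, s5, s7, s8}.
Read '1': s0→{s6, s7, s8}, s1→{s0, s1}, s2→∅, s5→{s0, s1}, s7→{s2, s5, s7}, s8→∅; now {s0, s1, s2, s5, s6, s7, s8}.
Read '0': s0→{s1, s6}, s1→{s6, s8}, s2→{s5, s7}, s5→{s4}, s6→{s1, s3, s5, s8}, s7→∅, s8→{s0, s4, s6, s8}; now {s0, s1, s3, s4, s5, s6, s7, s8}.

{s0, s1, s3, s4, s5, s6, s7, s8}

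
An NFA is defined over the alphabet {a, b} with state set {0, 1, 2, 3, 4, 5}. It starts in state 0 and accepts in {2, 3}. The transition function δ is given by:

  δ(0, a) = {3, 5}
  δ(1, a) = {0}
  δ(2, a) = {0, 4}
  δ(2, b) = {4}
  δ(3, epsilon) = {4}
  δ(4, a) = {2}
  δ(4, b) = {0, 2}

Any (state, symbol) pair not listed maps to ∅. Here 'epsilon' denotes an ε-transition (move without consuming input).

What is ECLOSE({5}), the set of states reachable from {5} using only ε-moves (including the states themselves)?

{5}

Begin with {5}.
No ε-moves leave this set, so the closure equals the set itself.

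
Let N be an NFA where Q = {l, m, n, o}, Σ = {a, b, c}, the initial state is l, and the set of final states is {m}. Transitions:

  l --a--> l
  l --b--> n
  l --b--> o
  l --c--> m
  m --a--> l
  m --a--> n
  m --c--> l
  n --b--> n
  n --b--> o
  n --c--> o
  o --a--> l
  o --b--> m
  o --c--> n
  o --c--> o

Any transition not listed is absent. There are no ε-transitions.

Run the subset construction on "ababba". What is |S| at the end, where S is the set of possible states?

2

Start in {l}.
Read 'a': l→{l}; now {l}.
Read 'b': l→{n, o}; now {n, o}.
Read 'a': n→∅, o→{l}; now {l}.
Read 'b': l→{n, o}; now {n, o}.
Read 'b': n→{n, o}, o→{m}; now {m, n, o}.
Read 'a': m→{l, n}, n→∅, o→{l}; now {l, n}.
That set has 2 states.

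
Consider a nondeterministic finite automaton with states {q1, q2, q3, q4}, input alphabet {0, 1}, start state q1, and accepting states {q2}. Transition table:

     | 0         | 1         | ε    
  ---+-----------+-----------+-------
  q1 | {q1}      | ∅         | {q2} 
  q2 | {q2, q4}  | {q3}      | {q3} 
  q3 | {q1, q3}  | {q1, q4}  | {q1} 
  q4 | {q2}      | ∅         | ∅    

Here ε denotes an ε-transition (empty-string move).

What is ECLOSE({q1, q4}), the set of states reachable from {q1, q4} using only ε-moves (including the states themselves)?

{q1, q2, q3, q4}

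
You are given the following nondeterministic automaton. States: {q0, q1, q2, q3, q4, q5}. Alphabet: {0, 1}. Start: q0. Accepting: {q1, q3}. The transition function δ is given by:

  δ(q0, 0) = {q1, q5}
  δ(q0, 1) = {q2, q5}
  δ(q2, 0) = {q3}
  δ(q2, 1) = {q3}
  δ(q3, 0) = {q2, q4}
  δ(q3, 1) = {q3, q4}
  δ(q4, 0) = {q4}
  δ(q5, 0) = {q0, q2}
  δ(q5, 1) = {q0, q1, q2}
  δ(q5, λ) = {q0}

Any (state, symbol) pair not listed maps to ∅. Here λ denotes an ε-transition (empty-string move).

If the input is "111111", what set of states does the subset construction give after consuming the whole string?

Start in {q0}.
Read '1': q0→{q2, q5}; union {q2, q5}; ε-closure = {q0, q2, q5}.
Read '1': q0→{q2, q5}, q2→{q3}, q5→{q0, q1, q2}; now {q0, q1, q2, q3, q5}.
Read '1': q0→{q2, q5}, q1→∅, q2→{q3}, q3→{q3, q4}, q5→{q0, q1, q2}; now {q0, q1, q2, q3, q4, q5}.
Read '1': q0→{q2, q5}, q1→∅, q2→{q3}, q3→{q3, q4}, q4→∅, q5→{q0, q1, q2}; now {q0, q1, q2, q3, q4, q5}.
Read '1': q0→{q2, q5}, q1→∅, q2→{q3}, q3→{q3, q4}, q4→∅, q5→{q0, q1, q2}; now {q0, q1, q2, q3, q4, q5}.
Read '1': q0→{q2, q5}, q1→∅, q2→{q3}, q3→{q3, q4}, q4→∅, q5→{q0, q1, q2}; now {q0, q1, q2, q3, q4, q5}.

{q0, q1, q2, q3, q4, q5}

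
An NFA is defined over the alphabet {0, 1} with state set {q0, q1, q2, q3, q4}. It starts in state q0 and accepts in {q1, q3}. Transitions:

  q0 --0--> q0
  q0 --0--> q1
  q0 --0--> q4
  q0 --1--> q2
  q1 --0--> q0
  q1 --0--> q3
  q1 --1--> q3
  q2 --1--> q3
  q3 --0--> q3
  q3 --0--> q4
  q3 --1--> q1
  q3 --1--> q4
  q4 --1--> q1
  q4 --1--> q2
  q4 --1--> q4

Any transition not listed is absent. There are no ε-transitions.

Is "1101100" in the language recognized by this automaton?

Start in {q0}.
Read '1': q0→{q2}; now {q2}.
Read '1': q2→{q3}; now {q3}.
Read '0': q3→{q3, q4}; now {q3, q4}.
Read '1': q3→{q1, q4}, q4→{q1, q2, q4}; now {q1, q2, q4}.
Read '1': q1→{q3}, q2→{q3}, q4→{q1, q2, q4}; now {q1, q2, q3, q4}.
Read '0': q1→{q0, q3}, q2→∅, q3→{q3, q4}, q4→∅; now {q0, q3, q4}.
Read '0': q0→{q0, q1, q4}, q3→{q3, q4}, q4→∅; now {q0, q1, q3, q4}.
The final set {q0, q1, q3, q4} contains the accepting states q1, q3.

Yes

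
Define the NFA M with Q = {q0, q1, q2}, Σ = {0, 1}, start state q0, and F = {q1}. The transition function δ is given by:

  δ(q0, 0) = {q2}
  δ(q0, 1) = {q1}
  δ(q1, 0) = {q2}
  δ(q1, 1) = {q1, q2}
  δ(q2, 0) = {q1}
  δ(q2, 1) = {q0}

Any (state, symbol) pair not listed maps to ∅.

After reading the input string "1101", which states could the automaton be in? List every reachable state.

{q0, q1, q2}

Start in {q0}.
Read '1': q0→{q1}; now {q1}.
Read '1': q1→{q1, q2}; now {q1, q2}.
Read '0': q1→{q2}, q2→{q1}; now {q1, q2}.
Read '1': q1→{q1, q2}, q2→{q0}; now {q0, q1, q2}.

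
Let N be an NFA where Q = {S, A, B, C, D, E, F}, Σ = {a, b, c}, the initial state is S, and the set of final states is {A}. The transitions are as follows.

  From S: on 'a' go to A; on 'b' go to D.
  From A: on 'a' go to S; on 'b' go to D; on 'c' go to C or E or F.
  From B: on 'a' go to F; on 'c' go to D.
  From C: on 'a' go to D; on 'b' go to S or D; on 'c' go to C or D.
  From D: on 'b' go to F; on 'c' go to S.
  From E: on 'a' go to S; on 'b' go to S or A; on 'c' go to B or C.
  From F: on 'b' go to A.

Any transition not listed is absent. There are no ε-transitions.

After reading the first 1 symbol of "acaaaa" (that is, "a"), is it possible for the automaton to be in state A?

Start in {S}.
Read 'a': {S} → {A}.
State A is in {A}.

Yes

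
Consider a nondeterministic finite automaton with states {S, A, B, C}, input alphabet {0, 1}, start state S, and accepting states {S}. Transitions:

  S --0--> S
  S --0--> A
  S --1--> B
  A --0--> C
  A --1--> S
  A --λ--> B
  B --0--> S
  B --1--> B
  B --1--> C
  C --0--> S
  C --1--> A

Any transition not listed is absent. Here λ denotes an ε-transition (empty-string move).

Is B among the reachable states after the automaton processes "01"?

Yes

Start in {S}.
Read '0': S→{S, A}; union {S, A}; ε-closure = {S, A, B}.
Read '1': S→{B}, A→{S}, B→{B, C}; now {S, B, C}.
State B is in {S, B, C}.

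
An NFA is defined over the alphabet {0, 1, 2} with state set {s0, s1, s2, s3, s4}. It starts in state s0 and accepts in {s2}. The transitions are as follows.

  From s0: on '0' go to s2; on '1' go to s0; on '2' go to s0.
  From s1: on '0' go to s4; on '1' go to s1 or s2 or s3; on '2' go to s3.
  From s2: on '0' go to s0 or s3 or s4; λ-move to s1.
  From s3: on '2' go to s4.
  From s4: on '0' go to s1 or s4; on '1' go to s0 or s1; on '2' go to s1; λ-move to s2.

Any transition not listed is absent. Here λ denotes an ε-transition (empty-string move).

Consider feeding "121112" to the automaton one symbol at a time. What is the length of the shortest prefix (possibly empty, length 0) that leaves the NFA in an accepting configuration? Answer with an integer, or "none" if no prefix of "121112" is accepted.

none

Start in {s0}.
Read '1': {s0} → {s0}.
Read '2': {s0} → {s0}.
Read '1': {s0} → {s0}.
Read '1': {s0} → {s0}.
Read '1': {s0} → {s0}.
Read '2': {s0} → {s0}.
No reachable set along the way intersects F.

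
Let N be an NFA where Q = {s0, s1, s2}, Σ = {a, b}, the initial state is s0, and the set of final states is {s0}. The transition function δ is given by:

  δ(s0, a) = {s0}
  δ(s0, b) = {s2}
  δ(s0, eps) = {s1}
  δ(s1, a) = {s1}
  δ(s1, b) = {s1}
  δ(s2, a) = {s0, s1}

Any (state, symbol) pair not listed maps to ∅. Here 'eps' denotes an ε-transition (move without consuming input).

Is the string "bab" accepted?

Start: ε-closure({s0}) = {s0, s1}.
Read 'b': s0→{s2}, s1→{s1}; now {s1, s2}.
Read 'a': s1→{s1}, s2→{s0, s1}; now {s0, s1}.
Read 'b': s0→{s2}, s1→{s1}; now {s1, s2}.
The final set {s1, s2} contains no accepting state.

No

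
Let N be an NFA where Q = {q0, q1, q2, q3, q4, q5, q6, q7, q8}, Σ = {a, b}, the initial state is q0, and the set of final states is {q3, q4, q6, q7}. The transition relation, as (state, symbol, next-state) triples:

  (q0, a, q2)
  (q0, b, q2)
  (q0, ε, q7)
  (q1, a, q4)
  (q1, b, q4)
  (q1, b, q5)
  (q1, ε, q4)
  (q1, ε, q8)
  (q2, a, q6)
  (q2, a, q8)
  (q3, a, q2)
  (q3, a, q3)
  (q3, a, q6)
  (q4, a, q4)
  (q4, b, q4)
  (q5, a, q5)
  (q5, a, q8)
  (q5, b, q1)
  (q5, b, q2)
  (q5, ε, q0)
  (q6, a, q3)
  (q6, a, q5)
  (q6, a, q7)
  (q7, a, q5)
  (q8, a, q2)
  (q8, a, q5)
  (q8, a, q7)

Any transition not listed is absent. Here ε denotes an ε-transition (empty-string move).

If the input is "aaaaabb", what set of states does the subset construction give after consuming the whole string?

{q0, q4, q5, q7}

Start: ε-closure({q0}) = {q0, q7}.
Read 'a': q0→{q2}, q7→{q5}; union {q2, q5}; ε-closure = {q0, q2, q5, q7}.
Read 'a': q0→{q2}, q2→{q6, q8}, q5→{q5, q8}, q7→{q5}; union {q2, q5, q6, q8}; ε-closure = {q0, q2, q5, q6, q7, q8}.
Read 'a': q0→{q2}, q2→{q6, q8}, q5→{q5, q8}, q6→{q3, q5, q7}, q7→{q5}, q8→{q2, q5, q7}; union {q2, q3, q5, q6, q7, q8}; ε-closure = {q0, q2, q3, q5, q6, q7, q8}.
Read 'a': q0→{q2}, q2→{q6, q8}, q3→{q2, q3, q6}, q5→{q5, q8}, q6→{q3, q5, q7}, q7→{q5}, q8→{q2, q5, q7}; union {q2, q3, q5, q6, q7, q8}; ε-closure = {q0, q2, q3, q5, q6, q7, q8}.
Read 'a': q0→{q2}, q2→{q6, q8}, q3→{q2, q3, q6}, q5→{q5, q8}, q6→{q3, q5, q7}, q7→{q5}, q8→{q2, q5, q7}; union {q2, q3, q5, q6, q7, q8}; ε-closure = {q0, q2, q3, q5, q6, q7, q8}.
Read 'b': q0→{q2}, q2→∅, q3→∅, q5→{q1, q2}, q6→∅, q7→∅, q8→∅; union {q1, q2}; ε-closure = {q1, q2, q4, q8}.
Read 'b': q1→{q4, q5}, q2→∅, q4→{q4}, q8→∅; union {q4, q5}; ε-closure = {q0, q4, q5, q7}.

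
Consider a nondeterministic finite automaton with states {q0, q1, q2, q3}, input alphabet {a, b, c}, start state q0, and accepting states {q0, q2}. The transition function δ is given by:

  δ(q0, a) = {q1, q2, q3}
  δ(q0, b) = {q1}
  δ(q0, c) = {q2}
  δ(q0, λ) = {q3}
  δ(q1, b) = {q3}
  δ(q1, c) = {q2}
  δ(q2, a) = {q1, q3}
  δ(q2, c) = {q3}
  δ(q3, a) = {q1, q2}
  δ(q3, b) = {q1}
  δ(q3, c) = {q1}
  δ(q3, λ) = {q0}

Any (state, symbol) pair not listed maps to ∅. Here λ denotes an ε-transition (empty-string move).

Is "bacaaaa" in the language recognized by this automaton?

No

Start: ε-closure({q0}) = {q0, q3}.
Read 'b': q0→{q1}, q3→{q1}; now {q1}.
Read 'a': q1→∅; now ∅.
The set is empty and remains empty for the remaining 5 symbols.
The final set ∅ contains no accepting state.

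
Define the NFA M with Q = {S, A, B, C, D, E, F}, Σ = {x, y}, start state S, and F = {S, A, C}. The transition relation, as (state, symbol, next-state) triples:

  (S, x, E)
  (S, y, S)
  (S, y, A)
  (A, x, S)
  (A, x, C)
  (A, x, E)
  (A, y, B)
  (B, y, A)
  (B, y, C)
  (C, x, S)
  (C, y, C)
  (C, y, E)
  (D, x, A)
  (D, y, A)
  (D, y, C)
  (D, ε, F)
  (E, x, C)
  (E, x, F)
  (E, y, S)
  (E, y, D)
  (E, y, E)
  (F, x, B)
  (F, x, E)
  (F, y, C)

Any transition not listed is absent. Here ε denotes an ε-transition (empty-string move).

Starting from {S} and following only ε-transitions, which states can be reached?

Begin with {S}.
No ε-moves leave this set, so the closure equals the set itself.

{S}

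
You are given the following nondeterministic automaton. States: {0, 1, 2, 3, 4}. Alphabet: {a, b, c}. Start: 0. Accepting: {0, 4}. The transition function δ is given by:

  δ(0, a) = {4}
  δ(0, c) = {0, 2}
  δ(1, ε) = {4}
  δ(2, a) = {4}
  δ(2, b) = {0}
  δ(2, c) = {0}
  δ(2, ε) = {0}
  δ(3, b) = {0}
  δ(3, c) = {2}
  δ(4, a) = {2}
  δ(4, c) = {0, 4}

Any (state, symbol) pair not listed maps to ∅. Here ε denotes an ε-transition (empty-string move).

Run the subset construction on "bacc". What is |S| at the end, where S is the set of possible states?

0

Start in {0}.
Read 'b': {0} → ∅.
The set is empty and remains empty for the remaining 3 symbols.
That set has 0 states.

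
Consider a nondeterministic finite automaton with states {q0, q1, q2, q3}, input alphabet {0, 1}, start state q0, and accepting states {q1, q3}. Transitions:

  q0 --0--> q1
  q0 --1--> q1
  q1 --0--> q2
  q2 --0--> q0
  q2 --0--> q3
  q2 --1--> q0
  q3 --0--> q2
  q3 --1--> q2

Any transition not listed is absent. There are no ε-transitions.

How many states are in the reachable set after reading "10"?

Start in {q0}.
Read '1': q0→{q1}; now {q1}.
Read '0': q1→{q2}; now {q2}.
That set has 1 state.

1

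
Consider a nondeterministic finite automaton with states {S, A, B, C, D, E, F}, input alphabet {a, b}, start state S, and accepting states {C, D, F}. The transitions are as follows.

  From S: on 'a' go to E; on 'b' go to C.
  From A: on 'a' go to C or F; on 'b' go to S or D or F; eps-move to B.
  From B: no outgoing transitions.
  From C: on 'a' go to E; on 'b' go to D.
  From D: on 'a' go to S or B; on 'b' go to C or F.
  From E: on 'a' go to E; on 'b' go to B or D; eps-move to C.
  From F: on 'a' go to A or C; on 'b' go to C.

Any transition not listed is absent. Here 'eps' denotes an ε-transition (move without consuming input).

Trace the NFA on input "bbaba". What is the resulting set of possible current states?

{C, E}

Start in {S}.
Read 'b': {S} → {C}.
Read 'b': {C} → {D}.
Read 'a': {D} → {S, B}.
Read 'b': {S, B} → {C}.
Read 'a': {C} → {C, E}.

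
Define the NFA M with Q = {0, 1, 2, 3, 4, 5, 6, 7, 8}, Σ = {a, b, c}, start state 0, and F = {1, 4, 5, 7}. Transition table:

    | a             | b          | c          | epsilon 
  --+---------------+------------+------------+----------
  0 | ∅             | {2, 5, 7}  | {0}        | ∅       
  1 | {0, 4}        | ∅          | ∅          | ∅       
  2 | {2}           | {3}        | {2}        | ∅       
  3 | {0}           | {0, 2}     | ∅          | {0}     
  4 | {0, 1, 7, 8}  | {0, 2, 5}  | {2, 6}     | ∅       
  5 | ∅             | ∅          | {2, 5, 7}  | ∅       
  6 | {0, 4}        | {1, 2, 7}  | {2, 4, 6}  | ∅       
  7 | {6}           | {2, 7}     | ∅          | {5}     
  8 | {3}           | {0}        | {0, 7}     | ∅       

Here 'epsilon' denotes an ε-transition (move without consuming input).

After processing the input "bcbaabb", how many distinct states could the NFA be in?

Start in {0}.
Read 'b': {0} → {2, 5, 7}.
Read 'c': {2, 5, 7} → {2, 5, 7}.
Read 'b': {2, 5, 7} → {0, 2, 3, 5, 7}.
Read 'a': {0, 2, 3, 5, 7} → {0, 2, 6}.
Read 'a': {0, 2, 6} → {0, 2, 4}.
Read 'b': {0, 2, 4} → {0, 2, 3, 5, 7}.
Read 'b': {0, 2, 3, 5, 7} → {0, 2, 3, 5, 7}.
That set has 5 states.

5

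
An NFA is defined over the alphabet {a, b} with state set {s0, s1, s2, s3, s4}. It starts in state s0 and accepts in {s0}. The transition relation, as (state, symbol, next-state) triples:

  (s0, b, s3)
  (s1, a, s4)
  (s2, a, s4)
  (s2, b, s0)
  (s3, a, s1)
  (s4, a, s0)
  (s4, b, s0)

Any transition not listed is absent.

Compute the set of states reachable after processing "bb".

∅

Start in {s0}.
Read 'b': s0→{s3}; now {s3}.
Read 'b': s3→∅; now ∅.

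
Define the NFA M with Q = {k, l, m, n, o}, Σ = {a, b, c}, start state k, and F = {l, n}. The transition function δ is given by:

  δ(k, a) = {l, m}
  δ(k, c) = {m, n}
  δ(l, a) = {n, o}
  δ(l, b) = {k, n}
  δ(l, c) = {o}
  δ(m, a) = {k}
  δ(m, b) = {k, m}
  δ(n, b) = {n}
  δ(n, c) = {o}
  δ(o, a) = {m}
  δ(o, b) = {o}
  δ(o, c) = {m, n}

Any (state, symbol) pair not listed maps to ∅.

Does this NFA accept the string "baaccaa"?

No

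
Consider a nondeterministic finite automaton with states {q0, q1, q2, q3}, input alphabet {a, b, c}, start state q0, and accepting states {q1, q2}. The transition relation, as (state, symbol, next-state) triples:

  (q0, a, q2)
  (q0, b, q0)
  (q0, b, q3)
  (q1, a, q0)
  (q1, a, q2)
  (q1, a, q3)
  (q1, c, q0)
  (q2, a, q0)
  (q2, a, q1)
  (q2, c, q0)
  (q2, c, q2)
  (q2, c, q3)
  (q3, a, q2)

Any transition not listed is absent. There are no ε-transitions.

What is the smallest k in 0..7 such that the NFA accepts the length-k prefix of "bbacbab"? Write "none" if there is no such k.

Start in {q0}.
Read 'b': {q0} → {q0, q3}.
Read 'b': {q0, q3} → {q0, q3}.
Read 'a': {q0, q3} → {q2}.
None of the earlier sets intersect F, but {q2} does.

3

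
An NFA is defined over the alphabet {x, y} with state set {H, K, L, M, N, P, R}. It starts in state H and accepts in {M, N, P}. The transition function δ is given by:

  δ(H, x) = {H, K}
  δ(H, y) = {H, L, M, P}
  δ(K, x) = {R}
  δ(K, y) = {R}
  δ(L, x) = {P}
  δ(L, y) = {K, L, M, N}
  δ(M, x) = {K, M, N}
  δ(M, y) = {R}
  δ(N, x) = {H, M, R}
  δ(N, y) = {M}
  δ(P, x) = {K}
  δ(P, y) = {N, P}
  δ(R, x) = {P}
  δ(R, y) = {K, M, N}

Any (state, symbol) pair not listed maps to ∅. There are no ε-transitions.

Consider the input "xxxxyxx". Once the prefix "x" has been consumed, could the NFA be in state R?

No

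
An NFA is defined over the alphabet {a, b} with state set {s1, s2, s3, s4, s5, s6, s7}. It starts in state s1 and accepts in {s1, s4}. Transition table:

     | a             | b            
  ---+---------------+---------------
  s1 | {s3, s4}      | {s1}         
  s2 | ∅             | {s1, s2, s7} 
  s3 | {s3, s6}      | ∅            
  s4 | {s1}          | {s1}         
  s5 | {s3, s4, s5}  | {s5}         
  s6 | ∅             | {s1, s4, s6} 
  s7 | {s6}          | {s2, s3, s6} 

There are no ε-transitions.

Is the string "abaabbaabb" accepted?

Start in {s1}.
Read 'a': s1→{s3, s4}; now {s3, s4}.
Read 'b': s3→∅, s4→{s1}; now {s1}.
Read 'a': s1→{s3, s4}; now {s3, s4}.
Read 'a': s3→{s3, s6}, s4→{s1}; now {s1, s3, s6}.
Read 'b': s1→{s1}, s3→∅, s6→{s1, s4, s6}; now {s1, s4, s6}.
Read 'b': s1→{s1}, s4→{s1}, s6→{s1, s4, s6}; now {s1, s4, s6}.
Read 'a': s1→{s3, s4}, s4→{s1}, s6→∅; now {s1, s3, s4}.
Read 'a': s1→{s3, s4}, s3→{s3, s6}, s4→{s1}; now {s1, s3, s4, s6}.
Read 'b': s1→{s1}, s3→∅, s4→{s1}, s6→{s1, s4, s6}; now {s1, s4, s6}.
Read 'b': s1→{s1}, s4→{s1}, s6→{s1, s4, s6}; now {s1, s4, s6}.
The final set {s1, s4, s6} contains the accepting states s1, s4.

Yes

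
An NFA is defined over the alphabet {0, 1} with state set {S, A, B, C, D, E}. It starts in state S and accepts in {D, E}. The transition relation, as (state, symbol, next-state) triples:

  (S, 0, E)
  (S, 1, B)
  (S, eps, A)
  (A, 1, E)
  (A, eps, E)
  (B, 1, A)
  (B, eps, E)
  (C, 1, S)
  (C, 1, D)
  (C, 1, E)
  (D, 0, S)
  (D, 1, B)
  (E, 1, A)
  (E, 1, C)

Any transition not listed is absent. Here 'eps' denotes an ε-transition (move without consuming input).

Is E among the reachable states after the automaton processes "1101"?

Yes

Start: ε-closure({S}) = {S, A, E}.
Read '1': {S, A, E} → {A, B, C, E}.
Read '1': {A, B, C, E} → {S, A, C, D, E}.
Read '0': {S, A, C, D, E} → {S, A, E}.
Read '1': {S, A, E} → {A, B, C, E}.
State E is in {A, B, C, E}.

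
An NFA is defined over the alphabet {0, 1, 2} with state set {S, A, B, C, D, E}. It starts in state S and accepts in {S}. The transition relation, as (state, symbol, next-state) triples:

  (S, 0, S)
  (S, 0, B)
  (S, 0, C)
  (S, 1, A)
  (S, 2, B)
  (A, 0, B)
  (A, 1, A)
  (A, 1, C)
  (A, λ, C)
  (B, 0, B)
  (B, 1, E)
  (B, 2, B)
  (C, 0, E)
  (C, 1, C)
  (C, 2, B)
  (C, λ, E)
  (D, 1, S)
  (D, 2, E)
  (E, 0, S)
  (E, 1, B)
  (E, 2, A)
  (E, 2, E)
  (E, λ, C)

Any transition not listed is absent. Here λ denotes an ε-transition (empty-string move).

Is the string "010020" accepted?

Start in {S}.
Read '0': S→{S, B, C}; union {S, B, C}; ε-closure = {S, B, C, E}.
Read '1': S→{A}, B→{E}, C→{C}, E→{B}; now {A, B, C, E}.
Read '0': A→{B}, B→{B}, C→{E}, E→{S}; union {S, B, E}; ε-closure = {S, B, C, E}.
Read '0': S→{S, B, C}, B→{B}, C→{E}, E→{S}; now {S, B, C, E}.
Read '2': S→{B}, B→{B}, C→{B}, E→{A, E}; union {A, B, E}; ε-closure = {A, B, C, E}.
Read '0': A→{B}, B→{B}, C→{E}, E→{S}; union {S, B, E}; ε-closure = {S, B, C, E}.
The final set {S, B, C, E} contains the accepting state S.

Yes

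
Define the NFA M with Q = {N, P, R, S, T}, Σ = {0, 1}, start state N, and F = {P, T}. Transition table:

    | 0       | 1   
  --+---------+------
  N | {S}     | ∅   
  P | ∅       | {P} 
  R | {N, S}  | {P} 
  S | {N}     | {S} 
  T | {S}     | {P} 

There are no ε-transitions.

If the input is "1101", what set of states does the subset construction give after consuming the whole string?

∅

Start in {N}.
Read '1': {N} → ∅.
The set is empty and remains empty for the remaining 3 symbols.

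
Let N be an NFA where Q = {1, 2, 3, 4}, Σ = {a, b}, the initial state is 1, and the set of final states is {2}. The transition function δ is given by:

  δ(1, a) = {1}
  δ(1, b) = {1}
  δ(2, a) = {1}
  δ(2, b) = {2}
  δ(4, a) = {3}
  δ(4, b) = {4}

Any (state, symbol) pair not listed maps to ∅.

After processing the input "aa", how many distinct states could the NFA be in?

Start in {1}.
Read 'a': {1} → {1}.
Read 'a': {1} → {1}.
That set has 1 state.

1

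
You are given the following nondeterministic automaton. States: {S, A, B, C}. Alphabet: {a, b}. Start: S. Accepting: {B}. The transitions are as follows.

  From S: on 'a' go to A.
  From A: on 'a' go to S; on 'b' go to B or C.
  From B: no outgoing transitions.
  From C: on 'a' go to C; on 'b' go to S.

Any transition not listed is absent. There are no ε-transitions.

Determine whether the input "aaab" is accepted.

Yes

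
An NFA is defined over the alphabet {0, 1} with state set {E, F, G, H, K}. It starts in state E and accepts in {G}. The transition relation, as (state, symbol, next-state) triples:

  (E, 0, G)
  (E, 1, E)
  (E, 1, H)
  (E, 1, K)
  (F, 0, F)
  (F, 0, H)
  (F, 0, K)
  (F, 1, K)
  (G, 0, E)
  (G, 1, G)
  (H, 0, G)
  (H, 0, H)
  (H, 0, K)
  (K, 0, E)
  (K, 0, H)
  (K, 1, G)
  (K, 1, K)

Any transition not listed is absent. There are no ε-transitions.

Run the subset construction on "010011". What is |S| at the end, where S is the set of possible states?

1

Start in {E}.
Read '0': {E} → {G}.
Read '1': {G} → {G}.
Read '0': {G} → {E}.
Read '0': {E} → {G}.
Read '1': {G} → {G}.
Read '1': {G} → {G}.
That set has 1 state.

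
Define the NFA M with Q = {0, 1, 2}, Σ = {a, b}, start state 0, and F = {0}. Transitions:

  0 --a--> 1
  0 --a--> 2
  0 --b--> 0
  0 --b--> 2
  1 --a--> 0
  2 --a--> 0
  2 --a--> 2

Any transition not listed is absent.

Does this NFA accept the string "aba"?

Start in {0}.
Read 'a': 0→{1, 2}; now {1, 2}.
Read 'b': 1→∅, 2→∅; now ∅.
The set is empty and remains empty for the remaining 1 symbol.
The final set ∅ contains no accepting state.

No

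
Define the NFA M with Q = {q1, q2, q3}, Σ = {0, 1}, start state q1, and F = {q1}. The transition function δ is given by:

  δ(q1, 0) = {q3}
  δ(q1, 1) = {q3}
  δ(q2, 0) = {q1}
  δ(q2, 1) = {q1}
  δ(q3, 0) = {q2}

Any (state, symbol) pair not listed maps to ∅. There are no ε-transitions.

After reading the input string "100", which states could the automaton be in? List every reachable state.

{q1}

Start in {q1}.
Read '1': {q1} → {q3}.
Read '0': {q3} → {q2}.
Read '0': {q2} → {q1}.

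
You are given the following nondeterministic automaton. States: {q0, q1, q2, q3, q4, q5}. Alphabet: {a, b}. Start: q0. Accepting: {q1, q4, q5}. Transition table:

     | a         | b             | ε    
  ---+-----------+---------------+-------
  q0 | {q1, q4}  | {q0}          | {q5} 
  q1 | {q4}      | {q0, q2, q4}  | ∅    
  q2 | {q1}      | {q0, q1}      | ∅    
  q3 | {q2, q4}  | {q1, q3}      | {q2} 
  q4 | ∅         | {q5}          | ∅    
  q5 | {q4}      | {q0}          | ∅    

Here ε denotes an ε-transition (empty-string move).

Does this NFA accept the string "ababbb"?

Yes

Start: ε-closure({q0}) = {q0, q5}.
Read 'a': q0→{q1, q4}, q5→{q4}; now {q1, q4}.
Read 'b': q1→{q0, q2, q4}, q4→{q5}; now {q0, q2, q4, q5}.
Read 'a': q0→{q1, q4}, q2→{q1}, q4→∅, q5→{q4}; now {q1, q4}.
Read 'b': q1→{q0, q2, q4}, q4→{q5}; now {q0, q2, q4, q5}.
Read 'b': q0→{q0}, q2→{q0, q1}, q4→{q5}, q5→{q0}; now {q0, q1, q5}.
Read 'b': q0→{q0}, q1→{q0, q2, q4}, q5→{q0}; union {q0, q2, q4}; ε-closure = {q0, q2, q4, q5}.
The final set {q0, q2, q4, q5} contains the accepting states q4, q5.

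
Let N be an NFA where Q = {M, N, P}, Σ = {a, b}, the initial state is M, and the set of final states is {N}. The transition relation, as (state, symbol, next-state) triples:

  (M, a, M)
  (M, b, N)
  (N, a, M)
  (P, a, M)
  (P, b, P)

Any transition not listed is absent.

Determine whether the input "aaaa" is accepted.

Start in {M}.
Read 'a': M→{M}; now {M}.
Read 'a': M→{M}; now {M}.
Read 'a': M→{M}; now {M}.
Read 'a': M→{M}; now {M}.
The final set {M} contains no accepting state.

No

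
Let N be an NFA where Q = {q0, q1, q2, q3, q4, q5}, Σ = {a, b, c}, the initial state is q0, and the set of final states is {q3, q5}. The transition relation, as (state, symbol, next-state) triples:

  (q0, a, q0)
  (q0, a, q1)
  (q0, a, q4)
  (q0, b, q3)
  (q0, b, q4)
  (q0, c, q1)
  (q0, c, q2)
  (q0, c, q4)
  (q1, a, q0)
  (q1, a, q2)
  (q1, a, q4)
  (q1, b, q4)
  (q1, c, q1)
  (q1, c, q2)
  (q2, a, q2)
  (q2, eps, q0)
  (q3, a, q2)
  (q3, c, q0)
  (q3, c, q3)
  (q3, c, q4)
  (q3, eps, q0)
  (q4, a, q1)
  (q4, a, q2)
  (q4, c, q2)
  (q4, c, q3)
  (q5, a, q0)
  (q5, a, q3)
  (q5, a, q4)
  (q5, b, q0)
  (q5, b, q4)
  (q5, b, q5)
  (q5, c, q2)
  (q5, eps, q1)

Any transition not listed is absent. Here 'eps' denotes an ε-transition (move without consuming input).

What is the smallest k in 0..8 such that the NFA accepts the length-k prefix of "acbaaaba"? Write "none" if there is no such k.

2

Start in {q0}.
Read 'a': {q0} → {q0, q1, q4}.
Read 'c': {q0, q1, q4} → {q0, q1, q2, q3, q4}.
None of the earlier sets intersect F, but {q0, q1, q2, q3, q4} does.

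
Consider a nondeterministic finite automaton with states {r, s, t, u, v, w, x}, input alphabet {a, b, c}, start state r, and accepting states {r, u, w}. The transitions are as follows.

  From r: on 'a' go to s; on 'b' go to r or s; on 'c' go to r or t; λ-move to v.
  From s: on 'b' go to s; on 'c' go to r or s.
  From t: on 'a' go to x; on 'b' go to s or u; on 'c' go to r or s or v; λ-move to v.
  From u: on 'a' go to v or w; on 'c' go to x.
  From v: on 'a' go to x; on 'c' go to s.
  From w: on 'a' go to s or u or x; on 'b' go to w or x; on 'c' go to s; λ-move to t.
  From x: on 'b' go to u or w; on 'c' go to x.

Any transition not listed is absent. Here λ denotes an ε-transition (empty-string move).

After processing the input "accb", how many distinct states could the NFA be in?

6

Start: ε-closure({r}) = {r, v}.
Read 'a': r→{s}, v→{x}; now {s, x}.
Read 'c': s→{r, s}, x→{x}; union {r, s, x}; ε-closure = {r, s, v, x}.
Read 'c': r→{r, t}, s→{r, s}, v→{s}, x→{x}; union {r, s, t, x}; ε-closure = {r, s, t, v, x}.
Read 'b': r→{r, s}, s→{s}, t→{s, u}, v→∅, x→{u, w}; union {r, s, u, w}; ε-closure = {r, s, t, u, v, w}.
That set has 6 states.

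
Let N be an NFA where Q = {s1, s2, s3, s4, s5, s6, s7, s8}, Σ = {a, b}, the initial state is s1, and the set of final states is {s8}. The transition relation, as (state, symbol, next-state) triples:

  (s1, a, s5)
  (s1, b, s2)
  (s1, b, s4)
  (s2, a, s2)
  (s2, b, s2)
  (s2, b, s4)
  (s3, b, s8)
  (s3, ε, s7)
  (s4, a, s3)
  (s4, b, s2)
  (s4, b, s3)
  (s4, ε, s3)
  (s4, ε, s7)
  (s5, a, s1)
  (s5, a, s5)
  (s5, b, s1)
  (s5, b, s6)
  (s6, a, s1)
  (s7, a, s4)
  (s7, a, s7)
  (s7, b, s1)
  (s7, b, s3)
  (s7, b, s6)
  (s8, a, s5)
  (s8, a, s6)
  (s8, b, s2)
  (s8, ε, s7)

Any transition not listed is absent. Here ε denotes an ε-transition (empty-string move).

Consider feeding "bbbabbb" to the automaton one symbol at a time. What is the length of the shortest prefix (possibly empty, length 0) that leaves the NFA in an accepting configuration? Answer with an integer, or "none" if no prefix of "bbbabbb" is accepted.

2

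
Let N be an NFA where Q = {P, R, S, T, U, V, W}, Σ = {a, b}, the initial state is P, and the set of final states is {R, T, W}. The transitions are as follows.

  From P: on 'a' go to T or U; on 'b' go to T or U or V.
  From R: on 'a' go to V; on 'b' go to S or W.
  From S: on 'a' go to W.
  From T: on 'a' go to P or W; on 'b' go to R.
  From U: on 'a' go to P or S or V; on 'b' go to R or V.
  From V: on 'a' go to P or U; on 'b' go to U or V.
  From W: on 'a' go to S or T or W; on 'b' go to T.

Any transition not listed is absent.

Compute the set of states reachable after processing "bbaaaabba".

{P, S, T, U, V, W}

Start in {P}.
Read 'b': P→{T, U, V}; now {T, U, V}.
Read 'b': T→{R}, U→{R, V}, V→{U, V}; now {R, U, V}.
Read 'a': R→{V}, U→{P, S, V}, V→{P, U}; now {P, S, U, V}.
Read 'a': P→{T, U}, S→{W}, U→{P, S, V}, V→{P, U}; now {P, S, T, U, V, W}.
Read 'a': P→{T, U}, S→{W}, T→{P, W}, U→{P, S, V}, V→{P, U}, W→{S, T, W}; now {P, S, T, U, V, W}.
Read 'a': P→{T, U}, S→{W}, T→{P, W}, U→{P, S, V}, V→{P, U}, W→{S, T, W}; now {P, S, T, U, V, W}.
Read 'b': P→{T, U, V}, S→∅, T→{R}, U→{R, V}, V→{U, V}, W→{T}; now {R, T, U, V}.
Read 'b': R→{S, W}, T→{R}, U→{R, V}, V→{U, V}; now {R, S, U, V, W}.
Read 'a': R→{V}, S→{W}, U→{P, S, V}, V→{P, U}, W→{S, T, W}; now {P, S, T, U, V, W}.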